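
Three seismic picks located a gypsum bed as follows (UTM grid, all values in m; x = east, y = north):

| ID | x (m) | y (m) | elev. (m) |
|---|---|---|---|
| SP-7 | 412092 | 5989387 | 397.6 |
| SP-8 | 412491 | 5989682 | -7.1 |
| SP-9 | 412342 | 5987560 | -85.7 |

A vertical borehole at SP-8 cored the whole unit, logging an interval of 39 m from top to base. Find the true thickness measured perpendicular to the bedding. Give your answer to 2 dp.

Let the plane be z = a·x + b·y + c.
SP-8−SP-7: 399a + 295b = −404.7;  SP-9−SP-7: 250a − 1827b = −483.3.
Solving gives a = −1.09871, b = 0.11419.
|∇z| = √(a²+b²) = 1.10463, so dip δ = arctan(1.10463) = 47.85°.
True thickness = vertical thickness × cos δ = 39 × cos 47.85° = 26.17 m.

26.17 m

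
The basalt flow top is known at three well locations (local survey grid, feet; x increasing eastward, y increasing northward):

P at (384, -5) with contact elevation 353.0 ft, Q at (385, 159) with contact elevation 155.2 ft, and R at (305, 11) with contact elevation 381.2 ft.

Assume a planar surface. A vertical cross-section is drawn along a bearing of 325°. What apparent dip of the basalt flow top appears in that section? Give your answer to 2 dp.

32.64°

Two edge vectors: P→Q = (1, 164, -197.8), P→R = (-79, 16, 28.2).
Normal n = (P→Q) × (P→R) = (7789.6, 15598, 12972).
So ∂z/∂x = −n_x/n_z = −0.60049 and ∂z/∂y = −n_y/n_z = −1.20244.
Unit vector along 325° is (sin 325°, cos 325°) = (-0.5736, 0.8192).
Slope in that direction = a·(-0.5736) + b·(0.8192) = −0.64055.
Apparent dip = arctan|0.64055| = 32.64° (true dip is 53.3°, so apparent ≤ true as expected).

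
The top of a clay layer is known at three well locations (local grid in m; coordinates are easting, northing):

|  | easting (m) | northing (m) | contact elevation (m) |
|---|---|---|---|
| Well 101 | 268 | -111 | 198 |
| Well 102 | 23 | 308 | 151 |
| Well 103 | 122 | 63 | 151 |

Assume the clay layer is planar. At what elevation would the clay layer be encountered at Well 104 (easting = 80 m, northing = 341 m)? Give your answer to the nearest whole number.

Let the plane be z = a·easting + b·northing + c.
Well 102−Well 101: −245a + 419b = −47;  Well 103−Well 101: −146a + 174b = −47.
Solving gives a = 0.62096, b = 0.25092.
Then c = 198 − a·268 − b·-111 = 59.44.
At (80, 341): z = 49.7 + 85.6 + 59.44 = 194.7 m.

195 m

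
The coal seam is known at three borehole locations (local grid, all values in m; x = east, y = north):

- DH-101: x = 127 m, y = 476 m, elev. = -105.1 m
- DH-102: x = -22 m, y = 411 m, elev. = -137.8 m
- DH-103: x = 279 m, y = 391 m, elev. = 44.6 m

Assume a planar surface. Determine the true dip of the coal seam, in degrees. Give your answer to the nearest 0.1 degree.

Two edge vectors: DH-101→DH-102 = (-149, -65, -32.7), DH-101→DH-103 = (152, -85, 149.7).
Normal n = (DH-101→DH-102) × (DH-101→DH-103) = (-12510, 17334.9, 22545).
So ∂z/∂x = −n_x/n_z = 0.55489 and ∂z/∂y = −n_y/n_z = −0.76890.
Gradient magnitude |∇z| = √(a² + b²) = √(0.30790 + 0.59121) = 0.94822.
True dip = arctan(0.94822) = 43.5°, dipping toward NW (azimuth ≈ 324°).

43.5°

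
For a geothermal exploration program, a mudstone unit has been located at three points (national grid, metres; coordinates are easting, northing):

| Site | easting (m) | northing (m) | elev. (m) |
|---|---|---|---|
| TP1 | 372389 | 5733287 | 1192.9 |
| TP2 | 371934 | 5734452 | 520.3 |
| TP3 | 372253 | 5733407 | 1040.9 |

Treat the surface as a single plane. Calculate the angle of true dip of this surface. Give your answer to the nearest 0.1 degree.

43.6°

Two edge vectors: TP1→TP2 = (-455, 1165, -672.6), TP1→TP3 = (-136, 120, -152).
Normal n = (TP1→TP2) × (TP1→TP3) = (-96368, 22313.6, 103840).
So ∂z/∂easting = −n_x/n_z = 0.92804 and ∂z/∂northing = −n_y/n_z = −0.21488.
Gradient magnitude |∇z| = √(a² + b²) = √(0.86126 + 0.04618) = 0.95260.
True dip = arctan(0.95260) = 43.6°, dipping toward WNW (azimuth ≈ 283°).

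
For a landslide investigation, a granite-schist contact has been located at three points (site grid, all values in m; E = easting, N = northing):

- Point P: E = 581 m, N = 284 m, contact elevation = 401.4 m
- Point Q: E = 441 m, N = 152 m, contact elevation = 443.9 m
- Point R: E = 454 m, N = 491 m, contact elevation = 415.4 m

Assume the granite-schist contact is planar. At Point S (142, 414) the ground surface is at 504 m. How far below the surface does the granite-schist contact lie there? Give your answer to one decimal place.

10.2 m

Two edge vectors: Point P→Point Q = (-140, -132, 42.5), Point P→Point R = (-127, 207, 14).
Normal n = (Point P→Point Q) × (Point P→Point R) = (-10645.5, -3437.5, -45744).
So ∂z/∂E = −n_x/n_z = −0.23272 and ∂z/∂N = −n_y/n_z = −0.07515.
Intercept c from Point P: 401.4 + 135.21 + 21.34 = 557.95.
At (142, 414): z_contact = −33.05 − 31.11 + 557.95 = 493.79 m.
Depth below ground = 504 − 493.79 = 10.2 m.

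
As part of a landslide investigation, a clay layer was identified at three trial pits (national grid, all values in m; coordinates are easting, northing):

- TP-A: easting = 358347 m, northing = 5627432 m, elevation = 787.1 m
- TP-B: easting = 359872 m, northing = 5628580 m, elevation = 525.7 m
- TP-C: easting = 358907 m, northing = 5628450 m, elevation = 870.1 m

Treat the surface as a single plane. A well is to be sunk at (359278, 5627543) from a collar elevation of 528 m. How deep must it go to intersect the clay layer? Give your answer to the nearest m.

77 m

Let the plane be z = a·easting + b·northing + c.
TP-B−TP-A: 1525a + 1148b = −261.4;  TP-C−TP-A: 560a + 1018b = 83.
Solving gives a = −0.39731873, b = 0.30009675.
Then c = 787.1 − a·358347 − b·5627432 = −1545608.97.
At (359278, 5627543): z_contact = −142747.9 + 1688807.4 − 1545608.97 = 450.5 m.
Depth below ground = 528 − 450.5 = 77 m.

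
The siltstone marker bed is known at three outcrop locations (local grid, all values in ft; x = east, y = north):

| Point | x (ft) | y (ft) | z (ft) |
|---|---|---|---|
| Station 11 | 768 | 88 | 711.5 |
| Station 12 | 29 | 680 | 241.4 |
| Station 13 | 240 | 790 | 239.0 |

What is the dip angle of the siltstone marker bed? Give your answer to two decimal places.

Let the plane be z = a·x + b·y + c.
Station 12−Station 11: −739a + 592b = −470.1;  Station 13−Station 11: −528a + 702b = −472.5.
Solving gives a = 0.24389, b = −0.48964.
Gradient magnitude |∇z| = √(a² + b²) = √(0.05948 + 0.23975) = 0.54702.
True dip = arctan(0.54702) = 28.68°, dipping toward NNW (azimuth ≈ 334°).

28.68°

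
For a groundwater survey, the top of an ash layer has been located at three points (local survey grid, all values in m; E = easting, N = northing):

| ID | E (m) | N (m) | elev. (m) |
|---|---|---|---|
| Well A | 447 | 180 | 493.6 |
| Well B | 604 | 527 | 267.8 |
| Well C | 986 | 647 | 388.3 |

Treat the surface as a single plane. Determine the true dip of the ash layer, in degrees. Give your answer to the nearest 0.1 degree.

Two edge vectors: Well A→Well B = (157, 347, -225.8), Well A→Well C = (539, 467, -105.3).
Normal n = (Well A→Well B) × (Well A→Well C) = (68909.5, -105174.1, -113714).
So ∂z/∂E = −n_x/n_z = 0.60599 and ∂z/∂N = −n_y/n_z = −0.92490.
Gradient magnitude |∇z| = √(a² + b²) = √(0.36722 + 0.85544) = 1.10574.
True dip = arctan(1.10574) = 47.9°, dipping toward NNW (azimuth ≈ 327°).

47.9°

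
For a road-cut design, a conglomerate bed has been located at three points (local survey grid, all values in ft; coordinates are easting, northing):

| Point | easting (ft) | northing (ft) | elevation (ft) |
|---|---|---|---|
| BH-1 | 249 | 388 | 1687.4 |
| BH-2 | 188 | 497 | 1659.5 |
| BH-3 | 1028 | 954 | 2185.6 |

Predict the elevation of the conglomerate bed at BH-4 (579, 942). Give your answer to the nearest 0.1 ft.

1921.2 ft

Let the plane be z = a·easting + b·northing + c.
BH-2−BH-1: −61a + 109b = −27.9;  BH-3−BH-1: 779a + 566b = 498.2.
Solving gives a = 0.586880, b = 0.072474.
Then c = 1687.4 − a·249 − b·388 = 1513.15.
At (579, 942): z = 339.8 + 68.3 + 1513.15 = 1921.2 ft.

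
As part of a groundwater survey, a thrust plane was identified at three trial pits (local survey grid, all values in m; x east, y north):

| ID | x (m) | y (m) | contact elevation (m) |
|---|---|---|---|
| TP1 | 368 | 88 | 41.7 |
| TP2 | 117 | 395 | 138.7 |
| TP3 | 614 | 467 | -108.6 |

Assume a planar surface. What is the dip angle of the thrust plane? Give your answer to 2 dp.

26.22°

Let the plane be z = a·x + b·y + c.
TP2−TP1: −251a + 307b = 97;  TP3−TP1: 246a + 379b = −150.3.
Solving gives a = −0.48582, b = −0.08124.
Gradient magnitude |∇z| = √(a² + b²) = √(0.23602 + 0.00660) = 0.49256.
True dip = arctan(0.49256) = 26.22°, dipping toward E (azimuth ≈ 081°).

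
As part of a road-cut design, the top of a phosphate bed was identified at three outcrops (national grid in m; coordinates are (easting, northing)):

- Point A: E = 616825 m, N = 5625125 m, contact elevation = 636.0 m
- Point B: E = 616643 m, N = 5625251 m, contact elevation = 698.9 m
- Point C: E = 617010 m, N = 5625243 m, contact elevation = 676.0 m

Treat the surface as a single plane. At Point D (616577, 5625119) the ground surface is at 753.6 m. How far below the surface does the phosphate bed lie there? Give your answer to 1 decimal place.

Let the plane be z = a·E + b·N + c.
Point B−Point A: −182a + 126b = 62.9;  Point C−Point A: 185a + 118b = 40.
Solving gives a = −0.053190729, b = 0.422375296.
Then c = 636 − a·616825 − b·5625125 = −2342468.46.
At (616577, 5625119): z_contact = −32796.18 + 2375911.30 − 2342468.46 = 646.66 m.
Depth below ground = 753.6 − 646.66 = 106.9 m.

106.9 m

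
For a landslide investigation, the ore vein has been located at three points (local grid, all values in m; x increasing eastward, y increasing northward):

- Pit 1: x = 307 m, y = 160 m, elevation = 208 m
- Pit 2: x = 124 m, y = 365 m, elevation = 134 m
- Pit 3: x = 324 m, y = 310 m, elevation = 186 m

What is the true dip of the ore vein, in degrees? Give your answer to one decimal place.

15.3°

Let the plane be z = a·x + b·y + c.
Pit 2−Pit 1: −183a + 205b = −74;  Pit 3−Pit 1: 17a + 150b = −22.
Solving gives a = 0.21303, b = −0.17081.
Gradient magnitude |∇z| = √(a² + b²) = √(0.04538 + 0.02918) = 0.27305.
True dip = arctan(0.27305) = 15.3°, dipping toward NW (azimuth ≈ 309°).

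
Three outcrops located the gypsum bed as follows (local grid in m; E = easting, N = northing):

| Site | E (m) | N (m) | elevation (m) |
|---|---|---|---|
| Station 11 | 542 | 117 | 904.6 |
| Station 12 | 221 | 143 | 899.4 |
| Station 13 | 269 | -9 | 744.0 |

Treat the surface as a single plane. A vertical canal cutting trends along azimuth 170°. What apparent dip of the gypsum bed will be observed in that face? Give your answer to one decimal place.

Two edge vectors: Station 11→Station 12 = (-321, 26, -5.2), Station 11→Station 13 = (-273, -126, -160.6).
Normal n = (Station 11→Station 12) × (Station 11→Station 13) = (-4830.8, -50133, 47544).
So ∂z/∂E = −n_x/n_z = 0.10161 and ∂z/∂N = −n_y/n_z = 1.05445.
Unit vector along 170° is (sin 170°, cos 170°) = (0.1736, -0.9848).
Slope in that direction = a·(0.1736) + b·(-0.9848) = −1.02079.
Apparent dip = arctan|1.02079| = 45.6° (true dip is 46.7°, so apparent ≤ true as expected).

45.6°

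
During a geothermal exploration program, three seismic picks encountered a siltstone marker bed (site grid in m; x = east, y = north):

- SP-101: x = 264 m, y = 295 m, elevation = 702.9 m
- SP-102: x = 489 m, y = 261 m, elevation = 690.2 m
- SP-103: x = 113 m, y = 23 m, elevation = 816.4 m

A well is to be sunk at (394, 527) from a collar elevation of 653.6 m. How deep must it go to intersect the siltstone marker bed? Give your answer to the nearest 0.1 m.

47.6 m

Two edge vectors: SP-101→SP-102 = (225, -34, -12.7), SP-101→SP-103 = (-151, -272, 113.5).
Normal n = (SP-101→SP-102) × (SP-101→SP-103) = (-7313.4, -23619.8, -66334).
So ∂z/∂x = −n_x/n_z = −0.11025 and ∂z/∂y = −n_y/n_z = −0.35607.
Intercept c from SP-101: 702.9 + 29.11 + 105.04 = 837.05.
At (394, 527): z_contact = −43.44 − 187.65 + 837.05 = 605.96 m.
Depth below ground = 653.6 − 605.96 = 47.6 m.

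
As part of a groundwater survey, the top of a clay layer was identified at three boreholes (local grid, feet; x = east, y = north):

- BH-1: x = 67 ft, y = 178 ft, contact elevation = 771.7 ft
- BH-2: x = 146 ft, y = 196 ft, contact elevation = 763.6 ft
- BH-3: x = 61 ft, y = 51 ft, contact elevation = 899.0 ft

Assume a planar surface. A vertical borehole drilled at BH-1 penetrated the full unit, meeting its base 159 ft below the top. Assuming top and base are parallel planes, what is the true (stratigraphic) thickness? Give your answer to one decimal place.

Let the plane be z = a·x + b·y + c.
BH-2−BH-1: 79a + 18b = −8.1;  BH-3−BH-1: −6a − 127b = 127.3.
Solving gives a = 0.12722, b = −1.00837.
|∇z| = √(a²+b²) = 1.01637, so dip δ = arctan(1.01637) = 45.47°.
True thickness = vertical thickness × cos δ = 159 × cos 45.47° = 111.5 ft.

111.5 ft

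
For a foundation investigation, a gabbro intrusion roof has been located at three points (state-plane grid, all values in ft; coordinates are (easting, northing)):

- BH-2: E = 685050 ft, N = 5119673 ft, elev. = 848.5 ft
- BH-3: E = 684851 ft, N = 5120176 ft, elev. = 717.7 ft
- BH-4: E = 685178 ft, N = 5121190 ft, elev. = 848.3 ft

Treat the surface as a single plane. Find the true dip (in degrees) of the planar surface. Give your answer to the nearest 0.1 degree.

28.5°

Let the plane be z = a·E + b·N + c.
BH-3−BH-2: −199a + 503b = −130.8;  BH-4−BH-2: 128a + 1517b = −0.2.
Solving gives a = 0.54147, b = −0.04582.
Gradient magnitude |∇z| = √(a² + b²) = √(0.29319 + 0.00210) = 0.54341.
True dip = arctan(0.54341) = 28.5°, dipping toward W (azimuth ≈ 275°).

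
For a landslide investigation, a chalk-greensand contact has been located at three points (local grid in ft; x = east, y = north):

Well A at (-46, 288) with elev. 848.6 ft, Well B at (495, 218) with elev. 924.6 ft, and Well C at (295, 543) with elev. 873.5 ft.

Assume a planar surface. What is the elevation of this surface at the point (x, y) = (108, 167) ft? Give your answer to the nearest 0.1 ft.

878.0 ft

Two edge vectors: Well A→Well B = (541, -70, 76), Well A→Well C = (341, 255, 24.9).
Normal n = (Well A→Well B) × (Well A→Well C) = (-21123, 12445.1, 161825).
So ∂z/∂x = −n_x/n_z = 0.13053 and ∂z/∂y = −n_y/n_z = −0.07690.
Intercept c from Well A: 848.6 + 6.00 + 22.15 = 876.75.
At (108, 167): z = 14.1 − 12.8 + 876.75 = 878.0 ft.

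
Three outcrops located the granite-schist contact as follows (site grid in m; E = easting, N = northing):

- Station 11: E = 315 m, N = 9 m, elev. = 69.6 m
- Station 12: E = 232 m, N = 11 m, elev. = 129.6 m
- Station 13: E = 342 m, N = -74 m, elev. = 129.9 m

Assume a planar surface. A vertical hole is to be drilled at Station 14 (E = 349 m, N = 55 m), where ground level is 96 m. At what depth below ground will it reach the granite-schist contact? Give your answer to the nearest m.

96 m

Let the plane be z = a·E + b·N + c.
Station 12−Station 11: −83a + 2b = 60;  Station 13−Station 11: 27a − 83b = 60.3.
Solving gives a = −0.74625, b = −0.96926.
Then c = 69.6 − a·315 − b·9 = 313.39.
At (349, 55): z_contact = −260.4 − 53.3 + 313.39 = -0.4 m.
Depth below ground = 96 − (-0.4) = 96 m.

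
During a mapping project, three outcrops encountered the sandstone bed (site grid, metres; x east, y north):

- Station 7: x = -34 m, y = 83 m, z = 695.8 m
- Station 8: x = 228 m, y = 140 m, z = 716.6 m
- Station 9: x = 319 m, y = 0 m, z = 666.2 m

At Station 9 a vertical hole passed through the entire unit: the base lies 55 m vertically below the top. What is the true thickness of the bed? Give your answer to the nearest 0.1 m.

Two edge vectors: Station 7→Station 8 = (262, 57, 20.8), Station 7→Station 9 = (353, -83, -29.6).
Normal n = (Station 7→Station 8) × (Station 7→Station 9) = (39.2, 15097.6, -41867).
So ∂z/∂x = −n_x/n_z = 0.00094 and ∂z/∂y = −n_y/n_z = 0.36061.
|∇z| = √(a²+b²) = 0.36061, so dip δ = arctan(0.36061) = 19.83°.
True thickness = vertical thickness × cos δ = 55 × cos 19.83° = 51.7 m.

51.7 m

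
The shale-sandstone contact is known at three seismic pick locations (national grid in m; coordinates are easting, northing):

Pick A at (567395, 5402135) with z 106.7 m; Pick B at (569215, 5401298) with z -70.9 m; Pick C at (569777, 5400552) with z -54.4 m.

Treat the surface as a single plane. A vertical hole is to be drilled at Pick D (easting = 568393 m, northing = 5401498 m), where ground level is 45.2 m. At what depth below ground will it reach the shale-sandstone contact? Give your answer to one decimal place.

Two edge vectors: Pick A→Pick B = (1820, -837, -177.6), Pick A→Pick C = (2382, -1583, -161.1).
Normal n = (Pick A→Pick B) × (Pick A→Pick C) = (-146300.1, -129841.2, -887326).
So ∂z/∂easting = −n_x/n_z = −0.164877508 and ∂z/∂northing = −n_y/n_z = −0.146328632.
Intercept c from Pick A: 106.7 + 93550.67 + 790487.03 = 884144.40.
At (568393, 5401498): z_contact = −93715.22 − 790393.81 + 884144.40 = 35.36 m.
Depth below ground = 45.2 − 35.36 = 9.8 m.

9.8 m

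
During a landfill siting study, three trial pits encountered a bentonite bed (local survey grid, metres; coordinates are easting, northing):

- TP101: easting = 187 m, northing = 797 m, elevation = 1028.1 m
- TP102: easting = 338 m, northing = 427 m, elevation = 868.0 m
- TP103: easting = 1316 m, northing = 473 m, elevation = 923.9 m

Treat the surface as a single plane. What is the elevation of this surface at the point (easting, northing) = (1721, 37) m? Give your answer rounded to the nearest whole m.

743 m

Let the plane be z = a·easting + b·northing + c.
TP102−TP101: 151a − 370b = −160.1;  TP103−TP101: 1129a − 324b = −104.2.
Solving gives a = 0.03611, b = 0.44744.
Then c = 1028.1 − a·187 − b·797 = 664.74.
At (1721, 37): z = 62.1 + 16.6 + 664.74 = 743.4 m.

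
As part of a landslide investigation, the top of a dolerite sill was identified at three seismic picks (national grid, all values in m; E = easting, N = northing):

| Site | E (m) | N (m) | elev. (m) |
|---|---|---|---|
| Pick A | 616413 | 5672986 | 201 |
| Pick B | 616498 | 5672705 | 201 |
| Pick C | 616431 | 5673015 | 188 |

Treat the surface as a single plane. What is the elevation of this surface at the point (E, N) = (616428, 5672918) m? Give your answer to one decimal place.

203.7 m

Two edge vectors: Pick A→Pick B = (85, -281, 0), Pick A→Pick C = (18, 29, -13).
Normal n = (Pick A→Pick B) × (Pick A→Pick C) = (3653, 1105, 7523).
So ∂z/∂E = −n_x/n_z = −0.485577562 and ∂z/∂N = −n_y/n_z = −0.146882892.
Intercept c from Pick A: 201 + 299316.32 + 833264.59 = 1132781.91.
At (616428, 5672918): z = −299323.6 − 833254.6 + 1132781.91 = 203.7 m.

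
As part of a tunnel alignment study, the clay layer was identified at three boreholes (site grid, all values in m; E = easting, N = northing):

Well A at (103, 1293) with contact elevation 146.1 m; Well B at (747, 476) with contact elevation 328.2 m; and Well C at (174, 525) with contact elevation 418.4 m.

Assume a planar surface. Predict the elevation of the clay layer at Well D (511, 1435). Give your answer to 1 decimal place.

16.1 m

Two edge vectors: Well A→Well B = (644, -817, 182.1), Well A→Well C = (71, -768, 272.3).
Normal n = (Well A→Well B) × (Well A→Well C) = (-82616.3, -162432.1, -436585).
So ∂z/∂E = −n_x/n_z = −0.189233 and ∂z/∂N = −n_y/n_z = −0.372051.
Intercept c from Well A: 146.1 + 19.49 + 481.06 = 646.65.
At (511, 1435): z = −96.7 − 533.9 + 646.65 = 16.1 m.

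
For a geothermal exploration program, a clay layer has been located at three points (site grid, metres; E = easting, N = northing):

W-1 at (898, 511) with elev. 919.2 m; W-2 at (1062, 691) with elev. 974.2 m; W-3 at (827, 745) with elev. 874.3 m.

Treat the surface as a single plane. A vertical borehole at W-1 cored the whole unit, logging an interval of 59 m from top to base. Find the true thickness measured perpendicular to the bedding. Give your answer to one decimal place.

54.5 m

Let the plane be z = a·E + b·N + c.
W-2−W-1: 164a + 180b = 55;  W-3−W-1: −71a + 234b = −44.9.
Solving gives a = 0.40957, b = −0.06761.
|∇z| = √(a²+b²) = 0.41511, so dip δ = arctan(0.41511) = 22.54°.
True thickness = vertical thickness × cos δ = 59 × cos 22.54° = 54.5 m.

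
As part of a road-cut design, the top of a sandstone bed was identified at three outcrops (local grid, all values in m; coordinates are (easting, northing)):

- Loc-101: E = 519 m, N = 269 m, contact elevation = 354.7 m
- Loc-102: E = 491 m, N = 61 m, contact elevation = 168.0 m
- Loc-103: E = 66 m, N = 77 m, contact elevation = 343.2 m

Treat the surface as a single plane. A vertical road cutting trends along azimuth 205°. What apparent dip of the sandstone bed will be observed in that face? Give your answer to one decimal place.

35.0°

Let the plane be z = a·E + b·N + c.
Loc-102−Loc-101: −28a − 208b = −186.7;  Loc-103−Loc-101: −453a − 192b = −11.5.
Solving gives a = −0.37654, b = 0.94828.
Unit vector along 205° is (sin 205°, cos 205°) = (-0.4226, -0.9063).
Slope in that direction = a·(-0.4226) + b·(-0.9063) = −0.70031.
Apparent dip = arctan|0.70031| = 35.0° (true dip is 45.6°, so apparent ≤ true as expected).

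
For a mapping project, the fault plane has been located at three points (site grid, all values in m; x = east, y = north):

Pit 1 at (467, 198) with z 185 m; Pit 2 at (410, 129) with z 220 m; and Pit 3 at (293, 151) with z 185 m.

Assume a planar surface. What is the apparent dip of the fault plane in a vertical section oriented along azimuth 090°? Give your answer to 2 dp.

Let the plane be z = a·x + b·y + c.
Pit 2−Pit 1: −57a − 69b = 35;  Pit 3−Pit 1: −174a − 47b = 0.
Solving gives a = 0.17637, b = −0.65294.
Unit vector along 090° is (sin 90°, cos 90°) = (1.0000, 0.0000).
Slope in that direction = a·(1.0000) + b·(0.0000) = 0.17637.
Apparent dip = arctan|0.17637| = 10.00° (true dip is 34.1°, so apparent ≤ true as expected).

10.00°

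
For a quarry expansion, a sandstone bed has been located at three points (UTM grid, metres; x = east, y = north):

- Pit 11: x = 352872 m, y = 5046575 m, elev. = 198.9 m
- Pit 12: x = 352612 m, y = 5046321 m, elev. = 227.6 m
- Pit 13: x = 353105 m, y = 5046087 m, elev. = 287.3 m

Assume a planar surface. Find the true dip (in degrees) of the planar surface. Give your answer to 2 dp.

9.41°

Let the plane be z = a·x + b·y + c.
Pit 12−Pit 11: −260a − 254b = 28.7;  Pit 13−Pit 11: 233a − 488b = 88.4.
Solving gives a = 0.04540, b = −0.15947.
Gradient magnitude |∇z| = √(a² + b²) = √(0.00206 + 0.02543) = 0.16581.
True dip = arctan(0.16581) = 9.41°, dipping toward NNW (azimuth ≈ 344°).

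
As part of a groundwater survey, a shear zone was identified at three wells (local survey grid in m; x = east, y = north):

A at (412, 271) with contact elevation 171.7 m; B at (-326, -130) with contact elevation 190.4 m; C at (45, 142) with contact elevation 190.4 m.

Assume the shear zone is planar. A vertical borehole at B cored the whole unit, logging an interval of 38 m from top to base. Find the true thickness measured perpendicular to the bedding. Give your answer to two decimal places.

37.49 m

Two edge vectors: A→B = (-738, -401, 18.7), A→C = (-367, -129, 18.7).
Normal n = (A→B) × (A→C) = (-5086.4, 6937.7, -51965).
So ∂z/∂x = −n_x/n_z = −0.09788 and ∂z/∂y = −n_y/n_z = 0.13351.
|∇z| = √(a²+b²) = 0.16554, so dip δ = arctan(0.16554) = 9.40°.
True thickness = vertical thickness × cos δ = 38 × cos 9.40° = 37.49 m.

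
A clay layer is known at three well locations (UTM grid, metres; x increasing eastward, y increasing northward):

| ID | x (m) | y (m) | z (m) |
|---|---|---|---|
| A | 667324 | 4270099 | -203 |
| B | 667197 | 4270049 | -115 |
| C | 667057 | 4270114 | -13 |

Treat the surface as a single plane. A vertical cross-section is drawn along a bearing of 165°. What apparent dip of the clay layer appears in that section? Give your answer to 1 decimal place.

12.6°

Let the plane be z = a·x + b·y + c.
B−A: −127a − 50b = 88;  C−A: −267a + 15b = 190.
Solving gives a = −0.70928, b = 0.04156.
Unit vector along 165° is (sin 165°, cos 165°) = (0.2588, -0.9659).
Slope in that direction = a·(0.2588) + b·(-0.9659) = −0.22372.
Apparent dip = arctan|0.22372| = 12.6° (true dip is 35.4°, so apparent ≤ true as expected).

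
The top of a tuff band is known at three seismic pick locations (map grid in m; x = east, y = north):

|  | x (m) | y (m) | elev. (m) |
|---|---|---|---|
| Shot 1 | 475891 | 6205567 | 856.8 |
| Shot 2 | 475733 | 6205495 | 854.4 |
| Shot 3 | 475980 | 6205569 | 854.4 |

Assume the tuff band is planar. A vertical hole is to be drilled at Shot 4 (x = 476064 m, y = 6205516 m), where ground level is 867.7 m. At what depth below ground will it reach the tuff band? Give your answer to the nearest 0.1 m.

20.9 m

Let the plane be z = a·x + b·y + c.
Shot 2−Shot 1: −158a − 72b = −2.4;  Shot 3−Shot 1: 89a + 2b = −2.4.
Solving gives a = −0.029152988, b = 0.097307945.
Then c = 856.8 − a·475891 − b·6205567 = −589120.53.
At (476064, 6205516): z_contact = −13878.69 + 603846.01 − 589120.53 = 846.79 m.
Depth below ground = 867.7 − 846.79 = 20.9 m.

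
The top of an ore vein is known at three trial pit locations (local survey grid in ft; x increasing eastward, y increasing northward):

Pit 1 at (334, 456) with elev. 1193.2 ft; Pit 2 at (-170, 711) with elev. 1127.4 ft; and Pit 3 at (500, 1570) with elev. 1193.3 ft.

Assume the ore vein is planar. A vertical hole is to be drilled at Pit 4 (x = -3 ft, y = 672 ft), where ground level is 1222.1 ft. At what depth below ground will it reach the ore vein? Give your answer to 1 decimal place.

Two edge vectors: Pit 1→Pit 2 = (-504, 255, -65.8), Pit 1→Pit 3 = (166, 1114, 0.1).
Normal n = (Pit 1→Pit 2) × (Pit 1→Pit 3) = (73326.7, -10872.4, -603786).
So ∂z/∂x = −n_x/n_z = 0.121445 and ∂z/∂y = −n_y/n_z = −0.018007.
Intercept c from Pit 1: 1193.2 − 40.56 + 8.21 = 1160.85.
At (-3, 672): z_contact = −0.36 − 12.10 + 1160.85 = 1148.38 ft.
Depth below ground = 1222.1 − 1148.38 = 73.7 ft.

73.7 ft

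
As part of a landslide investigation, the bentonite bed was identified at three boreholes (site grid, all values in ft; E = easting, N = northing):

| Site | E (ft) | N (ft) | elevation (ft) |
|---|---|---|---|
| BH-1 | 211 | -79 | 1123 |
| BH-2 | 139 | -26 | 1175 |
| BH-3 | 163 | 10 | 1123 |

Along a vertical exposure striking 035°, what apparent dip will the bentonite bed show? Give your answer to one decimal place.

Let the plane be z = a·E + b·N + c.
BH-2−BH-1: −72a + 53b = 52;  BH-3−BH-1: −48a + 89b = 0.
Solving gives a = −1.19772, b = −0.64596.
Unit vector along 035° is (sin 35°, cos 35°) = (0.5736, 0.8192).
Slope in that direction = a·(0.5736) + b·(0.8192) = −1.21613.
Apparent dip = arctan|1.21613| = 50.6° (true dip is 53.7°, so apparent ≤ true as expected).

50.6°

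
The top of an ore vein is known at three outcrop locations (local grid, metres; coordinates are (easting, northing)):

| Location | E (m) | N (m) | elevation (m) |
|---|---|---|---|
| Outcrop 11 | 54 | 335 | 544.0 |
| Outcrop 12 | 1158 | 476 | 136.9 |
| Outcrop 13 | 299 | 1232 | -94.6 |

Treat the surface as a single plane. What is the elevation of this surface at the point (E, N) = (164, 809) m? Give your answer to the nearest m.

212 m

Two edge vectors: Outcrop 11→Outcrop 12 = (1104, 141, -407.1), Outcrop 11→Outcrop 13 = (245, 897, -638.6).
Normal n = (Outcrop 11→Outcrop 12) × (Outcrop 11→Outcrop 13) = (275126.1, 605274.9, 955743).
So ∂z/∂E = −n_x/n_z = −0.28787 and ∂z/∂N = −n_y/n_z = −0.63330.
Intercept c from Outcrop 11: 544 + 15.54 + 212.16 = 771.70.
At (164, 809): z = −47.2 − 512.3 + 771.70 = 212.1 m.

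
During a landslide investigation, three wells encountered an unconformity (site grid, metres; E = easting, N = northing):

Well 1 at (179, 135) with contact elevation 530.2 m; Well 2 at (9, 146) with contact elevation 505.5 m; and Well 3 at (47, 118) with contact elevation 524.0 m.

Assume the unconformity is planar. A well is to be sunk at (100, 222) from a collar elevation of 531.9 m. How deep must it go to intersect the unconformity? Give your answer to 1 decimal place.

54.8 m

Let the plane be z = a·E + b·N + c.
Well 2−Well 1: −170a + 11b = −24.7;  Well 3−Well 1: −132a − 17b = −6.2.
Solving gives a = 0.11241, b = −0.50815.
Then c = 530.2 − a·179 − b·135 = 578.68.
At (100, 222): z_contact = 11.24 − 112.81 + 578.68 = 477.11 m.
Depth below ground = 531.9 − 477.11 = 54.8 m.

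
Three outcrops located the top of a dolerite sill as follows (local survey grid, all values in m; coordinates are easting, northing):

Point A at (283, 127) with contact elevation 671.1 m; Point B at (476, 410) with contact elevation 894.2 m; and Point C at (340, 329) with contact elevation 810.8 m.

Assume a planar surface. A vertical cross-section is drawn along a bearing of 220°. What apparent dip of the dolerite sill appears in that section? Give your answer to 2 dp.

Let the plane be z = a·easting + b·northing + c.
Point B−Point A: 193a + 283b = 223.1;  Point C−Point A: 57a + 202b = 139.7.
Solving gives a = 0.24201, b = 0.62329.
Unit vector along 220° is (sin 220°, cos 220°) = (-0.6428, -0.7660).
Slope in that direction = a·(-0.6428) + b·(-0.7660) = −0.63303.
Apparent dip = arctan|0.63303| = 32.34° (true dip is 33.8°, so apparent ≤ true as expected).

32.34°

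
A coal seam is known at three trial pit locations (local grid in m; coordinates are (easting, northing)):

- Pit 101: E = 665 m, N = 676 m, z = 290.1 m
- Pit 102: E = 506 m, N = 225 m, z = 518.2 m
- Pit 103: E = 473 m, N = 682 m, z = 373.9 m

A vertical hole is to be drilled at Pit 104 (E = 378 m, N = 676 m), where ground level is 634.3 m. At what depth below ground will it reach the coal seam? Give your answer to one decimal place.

215.8 m

Let the plane be z = a·E + b·N + c.
Pit 102−Pit 101: −159a − 451b = 228.1;  Pit 103−Pit 101: −192a + 6b = 83.8.
Solving gives a = −0.44734, b = −0.34806.
Then c = 290.1 − a·665 − b·676 = 822.86.
At (378, 676): z_contact = −169.09 − 235.29 + 822.86 = 418.49 m.
Depth below ground = 634.3 − 418.49 = 215.8 m.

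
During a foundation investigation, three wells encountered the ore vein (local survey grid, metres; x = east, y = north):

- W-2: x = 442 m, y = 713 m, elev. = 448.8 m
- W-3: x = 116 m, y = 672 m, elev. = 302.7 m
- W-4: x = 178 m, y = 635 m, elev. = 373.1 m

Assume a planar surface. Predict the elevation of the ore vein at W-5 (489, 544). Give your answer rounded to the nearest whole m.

636 m

Let the plane be z = a·x + b·y + c.
W-3−W-2: −326a − 41b = −146.1;  W-4−W-2: −264a − 78b = −75.7.
Solving gives a = 0.56780, b = −0.95126.
Then c = 448.8 − a·442 − b·713 = 876.08.
At (489, 544): z = 277.7 − 517.5 + 876.08 = 636.2 m.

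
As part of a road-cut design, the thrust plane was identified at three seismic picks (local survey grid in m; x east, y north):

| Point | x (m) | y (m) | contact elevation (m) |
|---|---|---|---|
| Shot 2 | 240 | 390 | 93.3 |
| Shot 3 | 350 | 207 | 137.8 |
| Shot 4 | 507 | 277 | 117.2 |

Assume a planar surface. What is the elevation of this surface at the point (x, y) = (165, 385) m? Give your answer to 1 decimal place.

95.9 m

Two edge vectors: Shot 2→Shot 3 = (110, -183, 44.5), Shot 2→Shot 4 = (267, -113, 23.9).
Normal n = (Shot 2→Shot 3) × (Shot 2→Shot 4) = (654.8, 9252.5, 36431).
So ∂z/∂x = −n_x/n_z = −0.01797 and ∂z/∂y = −n_y/n_z = −0.25397.
Intercept c from Shot 2: 93.3 + 4.31 + 99.05 = 196.66.
At (165, 385): z = −3.0 − 97.8 + 196.66 = 95.9 m.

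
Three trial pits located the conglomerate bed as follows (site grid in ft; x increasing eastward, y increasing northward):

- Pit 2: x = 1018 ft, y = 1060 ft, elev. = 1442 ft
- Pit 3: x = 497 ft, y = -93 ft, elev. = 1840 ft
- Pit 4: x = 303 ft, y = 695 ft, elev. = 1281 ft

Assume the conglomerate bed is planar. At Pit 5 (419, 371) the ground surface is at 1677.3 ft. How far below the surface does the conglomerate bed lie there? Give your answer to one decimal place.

147.6 ft

Two edge vectors: Pit 2→Pit 3 = (-521, -1153, 398), Pit 2→Pit 4 = (-715, -365, -161).
Normal n = (Pit 2→Pit 3) × (Pit 2→Pit 4) = (330903, -368451, -634230).
So ∂z/∂x = −n_x/n_z = 0.521740 and ∂z/∂y = −n_y/n_z = −0.580942.
Intercept c from Pit 2: 1442 − 531.13 + 615.80 = 1526.67.
At (419, 371): z_contact = 218.61 − 215.53 + 1526.67 = 1529.75 ft.
Depth below ground = 1677.3 − 1529.75 = 147.6 ft.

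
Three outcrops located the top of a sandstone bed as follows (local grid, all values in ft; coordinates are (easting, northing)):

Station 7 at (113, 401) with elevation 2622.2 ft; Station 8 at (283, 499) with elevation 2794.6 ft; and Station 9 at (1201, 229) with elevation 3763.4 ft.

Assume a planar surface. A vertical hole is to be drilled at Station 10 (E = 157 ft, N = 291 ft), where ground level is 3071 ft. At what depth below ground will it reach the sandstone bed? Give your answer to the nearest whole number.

Let the plane be z = a·E + b·N + c.
Station 8−Station 7: 170a + 98b = 172.4;  Station 9−Station 7: 1088a − 172b = 1141.2.
Solving gives a = 1.04141, b = −0.04735.
Then c = 2622.2 − a·113 − b·401 = 2523.51.
At (157, 291): z_contact = 163.5 − 13.8 + 2523.51 = 2673.2 ft.
Depth below ground = 3071 − 2673.2 = 398 ft.

398 ft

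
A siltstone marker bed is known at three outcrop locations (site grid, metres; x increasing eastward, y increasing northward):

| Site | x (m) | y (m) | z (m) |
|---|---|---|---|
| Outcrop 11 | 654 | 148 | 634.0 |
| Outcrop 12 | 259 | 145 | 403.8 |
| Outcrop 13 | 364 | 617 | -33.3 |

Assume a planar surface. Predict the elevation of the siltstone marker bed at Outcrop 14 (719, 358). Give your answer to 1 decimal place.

450.3 m

Two edge vectors: Outcrop 11→Outcrop 12 = (-395, -3, -230.2), Outcrop 11→Outcrop 13 = (-290, 469, -667.3).
Normal n = (Outcrop 11→Outcrop 12) × (Outcrop 11→Outcrop 13) = (109965.7, -196825.5, -186125).
So ∂z/∂x = −n_x/n_z = 0.59082 and ∂z/∂y = −n_y/n_z = −1.05749.
Intercept c from Outcrop 11: 634 − 386.39 + 156.51 = 404.11.
At (719, 358): z = 424.8 − 378.6 + 404.11 = 450.3 m.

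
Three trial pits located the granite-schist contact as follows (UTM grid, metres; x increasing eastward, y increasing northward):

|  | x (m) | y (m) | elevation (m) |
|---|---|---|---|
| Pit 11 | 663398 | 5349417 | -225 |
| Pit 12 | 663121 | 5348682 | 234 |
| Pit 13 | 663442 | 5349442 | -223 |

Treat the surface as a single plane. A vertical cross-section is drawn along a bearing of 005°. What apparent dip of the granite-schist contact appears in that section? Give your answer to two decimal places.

37.56°

Two edge vectors: Pit 11→Pit 12 = (-277, -735, 459), Pit 11→Pit 13 = (44, 25, 2).
Normal n = (Pit 11→Pit 12) × (Pit 11→Pit 13) = (-12945, 20750, 25415).
So ∂z/∂x = −n_x/n_z = 0.50934 and ∂z/∂y = −n_y/n_z = −0.81645.
Unit vector along 005° is (sin 5°, cos 5°) = (0.0872, 0.9962).
Slope in that direction = a·(0.0872) + b·(0.9962) = −0.76895.
Apparent dip = arctan|0.76895| = 37.56° (true dip is 43.9°, so apparent ≤ true as expected).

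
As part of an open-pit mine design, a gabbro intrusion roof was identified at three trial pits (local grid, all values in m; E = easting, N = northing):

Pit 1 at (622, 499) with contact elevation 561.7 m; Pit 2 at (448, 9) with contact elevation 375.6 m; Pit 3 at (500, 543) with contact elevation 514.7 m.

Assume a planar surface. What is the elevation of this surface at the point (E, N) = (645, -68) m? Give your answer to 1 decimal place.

Two edge vectors: Pit 1→Pit 2 = (-174, -490, -186.1), Pit 1→Pit 3 = (-122, 44, -47).
Normal n = (Pit 1→Pit 2) × (Pit 1→Pit 3) = (31218.4, 14526.2, -67436).
So ∂z/∂E = −n_x/n_z = 0.46293 and ∂z/∂N = −n_y/n_z = 0.21541.
Intercept c from Pit 1: 561.7 − 287.94 − 107.49 = 166.27.
At (645, -68): z = 298.6 − 14.6 + 166.27 = 450.2 m.

450.2 m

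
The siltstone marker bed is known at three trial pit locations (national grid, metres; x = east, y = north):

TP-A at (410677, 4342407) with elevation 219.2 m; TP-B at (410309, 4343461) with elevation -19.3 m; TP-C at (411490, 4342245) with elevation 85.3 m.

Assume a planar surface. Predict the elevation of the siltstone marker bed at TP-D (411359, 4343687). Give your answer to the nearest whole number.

-325 m

Two edge vectors: TP-A→TP-B = (-368, 1054, -238.5), TP-A→TP-C = (813, -162, -133.9).
Normal n = (TP-A→TP-B) × (TP-A→TP-C) = (-179767.6, -243175.7, -797286).
So ∂z/∂x = −n_x/n_z = −0.22547442 and ∂z/∂y = −n_y/n_z = −0.30500435.
Intercept c from TP-A: 219.2 + 92597.16 + 1324453.03 = 1417269.39.
At (411359, 4343687): z = −92750.9 − 1324843.4 + 1417269.39 = -325.0 m.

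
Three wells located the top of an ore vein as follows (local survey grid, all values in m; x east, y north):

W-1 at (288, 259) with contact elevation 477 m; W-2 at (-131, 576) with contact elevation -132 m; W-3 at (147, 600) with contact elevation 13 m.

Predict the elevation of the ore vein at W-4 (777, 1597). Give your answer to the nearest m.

Let the plane be z = a·x + b·y + c.
W-2−W-1: −419a + 317b = −609;  W-3−W-1: −141a + 341b = −464.
Solving gives a = 0.61703, b = −1.10557.
Then c = 477 − a·288 − b·259 = 585.64.
At (777, 1597): z = 479.4 − 1765.6 + 585.64 = -700.5 m.

-701 m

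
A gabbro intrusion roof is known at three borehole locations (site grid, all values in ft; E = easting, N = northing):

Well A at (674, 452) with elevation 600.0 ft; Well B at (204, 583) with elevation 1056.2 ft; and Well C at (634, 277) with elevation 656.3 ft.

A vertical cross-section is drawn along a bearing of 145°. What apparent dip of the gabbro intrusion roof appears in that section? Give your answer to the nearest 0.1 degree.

26.3°

Two edge vectors: Well A→Well B = (-470, 131, 456.2), Well A→Well C = (-40, -175, 56.3).
Normal n = (Well A→Well B) × (Well A→Well C) = (87210.3, 8213, 87490).
So ∂z/∂E = −n_x/n_z = −0.99680 and ∂z/∂N = −n_y/n_z = −0.09387.
Unit vector along 145° is (sin 145°, cos 145°) = (0.5736, -0.8192).
Slope in that direction = a·(0.5736) + b·(-0.8192) = −0.49485.
Apparent dip = arctan|0.49485| = 26.3° (true dip is 45.0°, so apparent ≤ true as expected).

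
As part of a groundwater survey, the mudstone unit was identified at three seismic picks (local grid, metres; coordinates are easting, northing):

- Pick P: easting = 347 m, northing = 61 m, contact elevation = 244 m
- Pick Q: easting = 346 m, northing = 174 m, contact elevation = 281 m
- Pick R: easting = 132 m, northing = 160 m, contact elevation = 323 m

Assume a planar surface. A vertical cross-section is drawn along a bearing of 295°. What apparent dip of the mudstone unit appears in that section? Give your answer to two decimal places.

Two edge vectors: Pick P→Pick Q = (-1, 113, 37), Pick P→Pick R = (-215, 99, 79).
Normal n = (Pick P→Pick Q) × (Pick P→Pick R) = (5264, -7876, 24196).
So ∂z/∂easting = −n_x/n_z = −0.21756 and ∂z/∂northing = −n_y/n_z = 0.32551.
Unit vector along 295° is (sin 295°, cos 295°) = (-0.9063, 0.4226).
Slope in that direction = a·(-0.9063) + b·(0.4226) = 0.33474.
Apparent dip = arctan|0.33474| = 18.51° (true dip is 21.4°, so apparent ≤ true as expected).

18.51°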